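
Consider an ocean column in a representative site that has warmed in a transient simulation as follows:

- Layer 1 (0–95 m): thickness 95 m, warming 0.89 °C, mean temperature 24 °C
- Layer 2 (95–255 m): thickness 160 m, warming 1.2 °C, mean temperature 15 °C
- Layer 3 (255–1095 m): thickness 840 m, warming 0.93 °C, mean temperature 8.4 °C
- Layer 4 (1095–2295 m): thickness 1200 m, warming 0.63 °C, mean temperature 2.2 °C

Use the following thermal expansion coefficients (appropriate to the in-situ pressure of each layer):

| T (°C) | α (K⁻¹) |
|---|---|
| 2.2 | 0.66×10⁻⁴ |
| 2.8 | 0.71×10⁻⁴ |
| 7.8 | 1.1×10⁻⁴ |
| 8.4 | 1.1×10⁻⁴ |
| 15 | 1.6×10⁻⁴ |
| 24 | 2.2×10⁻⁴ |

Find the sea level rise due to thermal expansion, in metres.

0.19 m

Layer 1 at 24 °C → α = 2.2×10⁻⁴ K⁻¹
Layer 2 at 15 °C → α = 1.6×10⁻⁴ K⁻¹
Layer 3 at 8.4 °C → α = 1.1×10⁻⁴ K⁻¹
Layer 4 at 2.2 °C → α = 0.66×10⁻⁴ K⁻¹
Layer 1: 2.2×10⁻⁴ × 95 × 0.89 = 0.018601 m
1.2 × 1.6×10⁻⁴ × 160 = 0.03072 m
255–1095 m: 0.93 × 840 × 1.1×10⁻⁴ = 0.085932 m
0.66×10⁻⁴ × 1200 × 0.63 = 0.049896 m
Δh = 0.018601 + 0.03072 + 0.085932 + 0.049896 = 0.185149 m ≈ 0.19 m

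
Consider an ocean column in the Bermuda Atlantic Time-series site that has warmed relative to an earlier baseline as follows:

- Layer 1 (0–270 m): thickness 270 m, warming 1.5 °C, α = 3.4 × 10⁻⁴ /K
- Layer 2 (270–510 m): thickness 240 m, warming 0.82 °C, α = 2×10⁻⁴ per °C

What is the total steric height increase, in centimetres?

17.7 cm

0–270 m: 270 × 3.4×10⁻⁴ × 1.5 = 0.13770 m
Layer 2: 0.82 × 2×10⁻⁴ × 240 = 0.03936 m
Δh = 0.13770 + 0.03936 = 0.17706 m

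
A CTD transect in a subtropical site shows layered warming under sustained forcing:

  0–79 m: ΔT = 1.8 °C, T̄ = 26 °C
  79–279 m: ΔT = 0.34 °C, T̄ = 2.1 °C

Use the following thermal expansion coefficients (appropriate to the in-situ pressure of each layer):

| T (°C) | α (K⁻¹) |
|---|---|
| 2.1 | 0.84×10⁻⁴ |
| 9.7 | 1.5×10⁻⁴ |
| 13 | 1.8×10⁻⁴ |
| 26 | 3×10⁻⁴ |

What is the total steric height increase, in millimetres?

Δh ≈ 48 mm

Layer 1 at 26 °C → α = 3×10⁻⁴ K⁻¹
Layer 2 at 2.1 °C → α = 0.84×10⁻⁴ K⁻¹
0–79 m: 3×10⁻⁴ × 79 × 1.8 = 0.04266 m
200 × 0.84×10⁻⁴ × 0.34 = 0.005712 m
Δh = 0.04266 + 0.005712 = 0.048372 m ≈ 48 mm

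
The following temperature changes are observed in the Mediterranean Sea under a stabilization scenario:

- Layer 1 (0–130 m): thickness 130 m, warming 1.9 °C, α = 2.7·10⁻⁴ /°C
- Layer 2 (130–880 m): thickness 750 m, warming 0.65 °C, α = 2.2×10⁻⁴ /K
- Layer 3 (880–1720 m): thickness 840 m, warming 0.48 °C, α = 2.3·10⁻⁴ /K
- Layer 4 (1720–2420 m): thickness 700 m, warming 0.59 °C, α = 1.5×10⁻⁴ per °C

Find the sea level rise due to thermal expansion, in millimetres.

Layer 1: 2.7×10⁻⁴ × 1.9 × 130 = 0.06669 m
0.65 × 2.2×10⁻⁴ × 750 = 0.10725 m
840 × 0.48 × 2.3×10⁻⁴ = 0.092736 m
700 × 1.5×10⁻⁴ × 0.59 = 0.06195 m
Δh = 0.06669 + 0.10725 + 0.092736 + 0.06195 = 0.328626 m

330 mm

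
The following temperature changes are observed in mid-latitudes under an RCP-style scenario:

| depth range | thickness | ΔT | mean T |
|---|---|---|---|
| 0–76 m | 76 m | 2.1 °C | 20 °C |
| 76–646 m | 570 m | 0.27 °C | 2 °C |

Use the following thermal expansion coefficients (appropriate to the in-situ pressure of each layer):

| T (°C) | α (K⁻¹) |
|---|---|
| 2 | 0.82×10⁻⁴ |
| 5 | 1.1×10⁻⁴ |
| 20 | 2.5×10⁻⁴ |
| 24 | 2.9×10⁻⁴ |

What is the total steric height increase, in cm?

Layer 1 at 20 °C → α = 2.5×10⁻⁴ K⁻¹
Layer 2 at 2 °C → α = 0.82×10⁻⁴ K⁻¹
0–76 m: 2.5×10⁻⁴ × 2.1 × 76 = 0.03990 m
0.82×10⁻⁴ × 570 × 0.27 = 0.0126198 m
Δh = 0.03990 + 0.0126198 = 0.0525198 m

about 5.25 cm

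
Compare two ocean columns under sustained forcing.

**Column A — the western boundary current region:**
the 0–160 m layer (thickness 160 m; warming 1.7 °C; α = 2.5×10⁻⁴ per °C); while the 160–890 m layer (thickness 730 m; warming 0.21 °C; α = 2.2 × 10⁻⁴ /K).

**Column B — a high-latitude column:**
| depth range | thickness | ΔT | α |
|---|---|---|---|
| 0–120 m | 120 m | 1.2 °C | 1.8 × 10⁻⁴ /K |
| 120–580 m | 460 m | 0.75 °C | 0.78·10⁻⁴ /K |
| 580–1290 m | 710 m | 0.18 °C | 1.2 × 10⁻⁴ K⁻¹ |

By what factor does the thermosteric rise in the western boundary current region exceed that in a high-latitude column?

≈ 1.49×

A 0–160 m: 160 × 2.5×10⁻⁴ × 1.7 = 0.06800 m
A Layer 2: 730 × 2.2×10⁻⁴ × 0.21 = 0.033726 m
A total: 0.101726 m
B 1.2 × 1.8×10⁻⁴ × 120 = 0.02592 m
B 0.75 × 460 × 0.78×10⁻⁴ = 0.02691 m
B 1.2×10⁻⁴ × 0.18 × 710 = 0.015336 m
B total: 0.068166 m
Ratio: 0.101726 / 0.068166 ≈ 1.492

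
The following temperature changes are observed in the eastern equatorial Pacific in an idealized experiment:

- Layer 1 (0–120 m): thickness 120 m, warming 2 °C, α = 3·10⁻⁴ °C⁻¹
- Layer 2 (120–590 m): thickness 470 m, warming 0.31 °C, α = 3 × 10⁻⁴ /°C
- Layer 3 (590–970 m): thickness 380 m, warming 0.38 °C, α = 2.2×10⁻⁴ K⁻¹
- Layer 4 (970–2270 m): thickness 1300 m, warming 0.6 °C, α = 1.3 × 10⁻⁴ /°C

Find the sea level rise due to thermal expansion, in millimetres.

Layer 1: 2 × 3×10⁻⁴ × 120 = 0.07200 m
Layer 2: 470 × 0.31 × 3×10⁻⁴ = 0.04371 m
590–970 m: 2.2×10⁻⁴ × 380 × 0.38 = 0.031768 m
Layer 4: 1300 × 1.3×10⁻⁴ × 0.6 = 0.10140 m
Δh = 0.07200 + 0.04371 + 0.031768 + 0.10140 = 0.248878 m

Δh ≈ 249 mm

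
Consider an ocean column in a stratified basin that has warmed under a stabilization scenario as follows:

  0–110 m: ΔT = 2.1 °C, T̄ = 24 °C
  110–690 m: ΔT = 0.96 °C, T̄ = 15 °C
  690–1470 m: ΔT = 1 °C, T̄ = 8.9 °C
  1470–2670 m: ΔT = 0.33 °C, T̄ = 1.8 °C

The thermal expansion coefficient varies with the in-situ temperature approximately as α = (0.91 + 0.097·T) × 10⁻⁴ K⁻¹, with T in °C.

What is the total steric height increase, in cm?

38.8 cm of thermosteric rise

Layer 1: α = (0.91 + 0.097×24)×10⁻⁴ = 3.238×10⁻⁴ K⁻¹
Layer 2: α = (0.91 + 0.097×15)×10⁻⁴ = 2.365×10⁻⁴ K⁻¹
Layer 3: α = (0.91 + 0.097×8.9)×10⁻⁴ = 1.7733×10⁻⁴ K⁻¹
Layer 4: α = (0.91 + 0.097×1.8)×10⁻⁴ = 1.0846×10⁻⁴ K⁻¹
0–110 m: 3.238×10⁻⁴ × 2.1 × 110 = 0.0747978 m
Layer 2: 0.96 × 2.365×10⁻⁴ × 580 = 0.1316832 m
Layer 3: 780 × 1 × 1.7733×10⁻⁴ = 0.1383174 m
Layer 4: 1200 × 0.33 × 1.0846×10⁻⁴ = 0.04295016 m
Δh = 0.0747978 + 0.1316832 + 0.1383174 + 0.04295016 = 0.38774856 m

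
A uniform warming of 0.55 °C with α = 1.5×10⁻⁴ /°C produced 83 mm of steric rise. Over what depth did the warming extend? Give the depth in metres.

H ≈ 1010 m

H = Δh/(αΔT) = 0.083 / (1.5×10⁻⁴ × 0.55) ≈ 1006 m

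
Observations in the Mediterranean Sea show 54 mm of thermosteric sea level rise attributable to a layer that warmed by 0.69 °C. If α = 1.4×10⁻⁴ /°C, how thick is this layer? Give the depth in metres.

H = Δh/(αΔT) = 0.054 / (1.4×10⁻⁴ × 0.69) ≈ 559.0 m

560 m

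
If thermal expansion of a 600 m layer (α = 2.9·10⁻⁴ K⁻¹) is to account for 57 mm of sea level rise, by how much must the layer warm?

ΔT = Δh/(αH) = 0.057 / (2.9×10⁻⁴ × 600) ≈ 0.3276 K

0.328 K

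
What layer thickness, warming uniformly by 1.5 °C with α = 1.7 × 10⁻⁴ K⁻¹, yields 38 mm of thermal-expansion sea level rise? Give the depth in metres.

about 149 m

H = Δh/(αΔT) = 0.038 / (1.7×10⁻⁴ × 1.5) ≈ 149.0 m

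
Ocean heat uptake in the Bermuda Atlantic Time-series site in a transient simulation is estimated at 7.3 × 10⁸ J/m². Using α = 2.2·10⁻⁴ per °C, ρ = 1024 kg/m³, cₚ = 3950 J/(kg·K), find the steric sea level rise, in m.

Δh = αQ/(ρcₚ) = 2.2×10⁻⁴ × 7.3×10⁸ / (1024 × 3950) ≈ 0.039705 m

Δh = 0.0397 m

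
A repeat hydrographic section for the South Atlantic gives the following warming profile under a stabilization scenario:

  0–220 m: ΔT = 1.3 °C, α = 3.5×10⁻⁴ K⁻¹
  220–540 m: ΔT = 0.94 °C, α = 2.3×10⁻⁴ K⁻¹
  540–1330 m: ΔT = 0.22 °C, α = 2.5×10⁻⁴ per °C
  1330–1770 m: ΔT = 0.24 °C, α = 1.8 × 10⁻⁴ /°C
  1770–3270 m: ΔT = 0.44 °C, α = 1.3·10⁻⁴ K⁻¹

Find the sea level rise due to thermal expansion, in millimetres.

220 × 3.5×10⁻⁴ × 1.3 = 0.10010 m
Layer 2: 0.94 × 320 × 2.3×10⁻⁴ = 0.069184 m
Layer 3: 2.5×10⁻⁴ × 0.22 × 790 = 0.04345 m
Layer 4: 440 × 0.24 × 1.8×10⁻⁴ = 0.019008 m
1770–3270 m: 1.3×10⁻⁴ × 1500 × 0.44 = 0.08580 m
Δh = 0.10010 + 0.069184 + 0.04345 + 0.019008 + 0.08580 = 0.317542 m ≈ 318 mm

about 318 mm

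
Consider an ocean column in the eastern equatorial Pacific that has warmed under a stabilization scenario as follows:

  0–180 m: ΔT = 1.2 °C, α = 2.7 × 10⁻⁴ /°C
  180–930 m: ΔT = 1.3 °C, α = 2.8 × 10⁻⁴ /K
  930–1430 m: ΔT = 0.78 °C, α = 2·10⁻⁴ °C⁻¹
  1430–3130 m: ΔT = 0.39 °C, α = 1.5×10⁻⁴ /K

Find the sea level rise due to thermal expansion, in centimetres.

1.2 × 2.7×10⁻⁴ × 180 = 0.05832 m
Layer 2: 750 × 1.3 × 2.8×10⁻⁴ = 0.27300 m
930–1430 m: 2×10⁻⁴ × 500 × 0.78 = 0.07800 m
1430–3130 m: 1700 × 0.39 × 1.5×10⁻⁴ = 0.09945 m
Δh = 0.05832 + 0.27300 + 0.07800 + 0.09945 = 0.50877 m ≈ 51 cm

about 51 cm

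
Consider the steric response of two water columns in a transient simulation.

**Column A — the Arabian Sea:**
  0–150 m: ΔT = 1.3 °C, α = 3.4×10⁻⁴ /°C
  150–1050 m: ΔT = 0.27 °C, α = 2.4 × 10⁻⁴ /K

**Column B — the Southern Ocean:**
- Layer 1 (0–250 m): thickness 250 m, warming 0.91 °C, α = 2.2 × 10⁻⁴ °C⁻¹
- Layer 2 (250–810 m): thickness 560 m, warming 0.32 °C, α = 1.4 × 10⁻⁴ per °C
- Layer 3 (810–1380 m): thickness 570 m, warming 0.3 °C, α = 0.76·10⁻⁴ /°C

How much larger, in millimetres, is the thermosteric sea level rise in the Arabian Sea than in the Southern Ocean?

A Layer 1: 3.4×10⁻⁴ × 1.3 × 150 = 0.06630 m
A 150–1050 m: 2.4×10⁻⁴ × 0.27 × 900 = 0.05832 m
A total: 0.12462 m
B 0–250 m: 250 × 2.2×10⁻⁴ × 0.91 = 0.05005 m
B Layer 2: 1.4×10⁻⁴ × 560 × 0.32 = 0.025088 m
B 810–1380 m: 0.76×10⁻⁴ × 0.3 × 570 = 0.012996 m
B total: 0.088134 m
Difference: 0.12462 − 0.088134 = 0.036486 m

36 mm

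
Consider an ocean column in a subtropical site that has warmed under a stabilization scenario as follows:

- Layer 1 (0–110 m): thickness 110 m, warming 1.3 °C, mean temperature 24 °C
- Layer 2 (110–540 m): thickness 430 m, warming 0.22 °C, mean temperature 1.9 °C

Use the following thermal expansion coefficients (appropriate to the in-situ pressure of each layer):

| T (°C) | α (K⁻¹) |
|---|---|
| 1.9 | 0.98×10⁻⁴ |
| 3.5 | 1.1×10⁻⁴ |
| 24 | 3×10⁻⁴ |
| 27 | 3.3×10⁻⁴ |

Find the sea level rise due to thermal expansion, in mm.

about 52 mm

Layer 1 at 24 °C → α = 3×10⁻⁴ K⁻¹
Layer 2 at 1.9 °C → α = 0.98×10⁻⁴ K⁻¹
0–110 m: 3×10⁻⁴ × 110 × 1.3 = 0.04290 m
110–540 m: 430 × 0.98×10⁻⁴ × 0.22 = 0.0092708 m
Δh = 0.04290 + 0.0092708 = 0.0521708 m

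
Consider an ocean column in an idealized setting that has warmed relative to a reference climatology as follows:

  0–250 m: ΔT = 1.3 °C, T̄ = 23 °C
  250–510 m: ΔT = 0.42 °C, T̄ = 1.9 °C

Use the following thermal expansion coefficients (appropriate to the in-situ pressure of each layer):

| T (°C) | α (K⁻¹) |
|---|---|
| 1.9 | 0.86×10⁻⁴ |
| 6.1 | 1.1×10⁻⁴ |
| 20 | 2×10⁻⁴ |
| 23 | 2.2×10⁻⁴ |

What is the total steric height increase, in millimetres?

Δh = 80.9 mm

Layer 1 at 23 °C → α = 2.2×10⁻⁴ K⁻¹
Layer 2 at 1.9 °C → α = 0.86×10⁻⁴ K⁻¹
0–250 m: 2.2×10⁻⁴ × 1.3 × 250 = 0.07150 m
250–510 m: 0.42 × 260 × 0.86×10⁻⁴ = 0.0093912 m
Δh = 0.07150 + 0.0093912 = 0.0808912 m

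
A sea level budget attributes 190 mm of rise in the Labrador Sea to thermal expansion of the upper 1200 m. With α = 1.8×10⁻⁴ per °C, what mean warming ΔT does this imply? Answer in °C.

ΔT ≈ 0.88 °C

ΔT = Δh/(αH) = 0.19 / (1.8×10⁻⁴ × 1200) ≈ 0.8796 °C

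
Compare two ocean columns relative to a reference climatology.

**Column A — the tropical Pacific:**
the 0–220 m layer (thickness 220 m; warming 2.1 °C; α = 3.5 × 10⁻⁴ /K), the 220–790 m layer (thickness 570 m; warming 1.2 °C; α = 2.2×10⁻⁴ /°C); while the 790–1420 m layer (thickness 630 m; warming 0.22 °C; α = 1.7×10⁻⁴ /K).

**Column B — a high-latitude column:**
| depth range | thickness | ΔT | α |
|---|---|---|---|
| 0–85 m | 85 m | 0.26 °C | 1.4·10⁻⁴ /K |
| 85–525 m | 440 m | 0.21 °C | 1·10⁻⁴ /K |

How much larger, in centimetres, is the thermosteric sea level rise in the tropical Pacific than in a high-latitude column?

Δh_A − Δh_B ≈ 32 cm

A 0–220 m: 220 × 3.5×10⁻⁴ × 2.1 = 0.16170 m
A Layer 2: 1.2 × 570 × 2.2×10⁻⁴ = 0.15048 m
A 1.7×10⁻⁴ × 0.22 × 630 = 0.023562 m
A total: 0.335742 m
B 0–85 m: 0.26 × 85 × 1.4×10⁻⁴ = 0.003094 m
B Layer 2: 0.21 × 440 × 1×10⁻⁴ = 0.00924 m
B total: 0.012334 m
Difference: 0.335742 − 0.012334 = 0.323408 m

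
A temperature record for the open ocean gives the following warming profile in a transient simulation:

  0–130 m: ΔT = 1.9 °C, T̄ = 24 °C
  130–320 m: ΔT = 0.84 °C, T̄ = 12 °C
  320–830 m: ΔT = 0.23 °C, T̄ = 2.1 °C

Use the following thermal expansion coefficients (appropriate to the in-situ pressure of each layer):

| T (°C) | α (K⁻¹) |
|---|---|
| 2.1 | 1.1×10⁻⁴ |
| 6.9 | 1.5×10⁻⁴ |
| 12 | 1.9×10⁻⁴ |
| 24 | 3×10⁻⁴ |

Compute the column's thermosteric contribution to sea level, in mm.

Δh ≈ 117 mm

Layer 1 at 24 °C → α = 3×10⁻⁴ K⁻¹
Layer 2 at 12 °C → α = 1.9×10⁻⁴ K⁻¹
Layer 3 at 2.1 °C → α = 1.1×10⁻⁴ K⁻¹
1.9 × 130 × 3×10⁻⁴ = 0.07410 m
Layer 2: 1.9×10⁻⁴ × 190 × 0.84 = 0.030324 m
1.1×10⁻⁴ × 510 × 0.23 = 0.012903 m
Δh = 0.07410 + 0.030324 + 0.012903 = 0.117327 m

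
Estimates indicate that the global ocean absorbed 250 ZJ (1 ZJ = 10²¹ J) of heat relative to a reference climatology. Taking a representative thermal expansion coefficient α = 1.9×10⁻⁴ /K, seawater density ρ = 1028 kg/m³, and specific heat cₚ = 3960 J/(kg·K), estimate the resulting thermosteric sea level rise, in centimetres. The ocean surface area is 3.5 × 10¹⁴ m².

Per unit area: Q = 250×10²¹ / (3.5×10¹⁴) ≈ 7.143×10⁸ J/m²
Δh = αQ/(ρcₚ) = 1.9×10⁻⁴ × 7.143×10⁸ / (1028 × 3960) ≈ 0.033338 m

about 3.3 cm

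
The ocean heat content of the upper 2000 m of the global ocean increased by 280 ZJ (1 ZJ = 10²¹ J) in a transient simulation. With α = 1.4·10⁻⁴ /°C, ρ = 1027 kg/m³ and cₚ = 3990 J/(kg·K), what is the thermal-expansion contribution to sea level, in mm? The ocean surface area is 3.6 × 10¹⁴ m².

about 27 mm

Per unit area: Q = 280×10²¹ / (3.6×10¹⁴) ≈ 7.778×10⁸ J/m²
Δh = αQ/(ρcₚ) = 1.4×10⁻⁴ × 7.778×10⁸ / (1027 × 3990) ≈ 0.026574 m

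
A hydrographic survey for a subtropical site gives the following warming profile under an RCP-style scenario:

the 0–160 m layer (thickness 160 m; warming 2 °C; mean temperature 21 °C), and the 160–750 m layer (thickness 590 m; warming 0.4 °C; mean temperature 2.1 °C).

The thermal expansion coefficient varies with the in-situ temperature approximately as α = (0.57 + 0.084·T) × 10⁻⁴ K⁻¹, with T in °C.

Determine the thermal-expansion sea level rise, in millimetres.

Layer 1: α = (0.57 + 0.084×21)×10⁻⁴ = 2.334×10⁻⁴ K⁻¹
Layer 2: α = (0.57 + 0.084×2.1)×10⁻⁴ = 0.7464×10⁻⁴ K⁻¹
Layer 1: 160 × 2.334×10⁻⁴ × 2 = 0.074688 m
0.7464×10⁻⁴ × 0.4 × 590 = 0.01761504 m
Δh = 0.074688 + 0.01761504 = 0.09230304 m

Δh ≈ 92.3 mm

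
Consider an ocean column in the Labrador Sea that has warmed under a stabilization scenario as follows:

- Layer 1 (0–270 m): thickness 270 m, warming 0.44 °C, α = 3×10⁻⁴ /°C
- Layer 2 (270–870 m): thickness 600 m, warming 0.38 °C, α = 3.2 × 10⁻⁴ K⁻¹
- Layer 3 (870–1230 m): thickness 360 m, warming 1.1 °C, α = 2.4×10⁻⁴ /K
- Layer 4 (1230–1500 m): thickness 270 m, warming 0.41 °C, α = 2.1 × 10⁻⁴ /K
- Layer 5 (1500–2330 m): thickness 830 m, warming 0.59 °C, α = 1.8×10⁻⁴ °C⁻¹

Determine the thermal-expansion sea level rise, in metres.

0–270 m: 0.44 × 3×10⁻⁴ × 270 = 0.03564 m
270–870 m: 3.2×10⁻⁴ × 600 × 0.38 = 0.07296 m
Layer 3: 360 × 2.4×10⁻⁴ × 1.1 = 0.09504 m
2.1×10⁻⁴ × 0.41 × 270 = 0.023247 m
1500–2330 m: 0.59 × 830 × 1.8×10⁻⁴ = 0.088146 m
Δh = 0.03564 + 0.07296 + 0.09504 + 0.023247 + 0.088146 = 0.315033 m

0.32 m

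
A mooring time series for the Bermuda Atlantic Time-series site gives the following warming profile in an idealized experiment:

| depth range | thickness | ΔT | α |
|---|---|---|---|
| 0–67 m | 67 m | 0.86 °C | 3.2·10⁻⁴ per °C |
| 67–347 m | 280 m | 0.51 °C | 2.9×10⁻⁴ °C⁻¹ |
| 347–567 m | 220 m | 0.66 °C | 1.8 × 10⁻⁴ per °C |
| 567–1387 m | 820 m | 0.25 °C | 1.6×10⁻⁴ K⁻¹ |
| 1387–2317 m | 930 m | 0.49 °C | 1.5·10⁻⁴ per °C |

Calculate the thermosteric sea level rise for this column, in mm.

3.2×10⁻⁴ × 67 × 0.86 = 0.0184384 m
Layer 2: 280 × 0.51 × 2.9×10⁻⁴ = 0.041412 m
220 × 1.8×10⁻⁴ × 0.66 = 0.026136 m
0.25 × 820 × 1.6×10⁻⁴ = 0.03280 m
1387–2317 m: 930 × 0.49 × 1.5×10⁻⁴ = 0.068355 m
Δh = 0.0184384 + 0.041412 + 0.026136 + 0.03280 + 0.068355 = 0.1871414 m

187 mm of thermosteric rise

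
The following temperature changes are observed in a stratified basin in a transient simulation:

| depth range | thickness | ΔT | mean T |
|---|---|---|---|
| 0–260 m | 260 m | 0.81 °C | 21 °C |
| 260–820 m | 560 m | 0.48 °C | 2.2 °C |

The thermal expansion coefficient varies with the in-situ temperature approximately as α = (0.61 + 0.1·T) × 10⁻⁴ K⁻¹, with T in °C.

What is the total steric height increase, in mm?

79 mm

Layer 1: α = (0.61 + 0.1×21)×10⁻⁴ = 2.71×10⁻⁴ K⁻¹
Layer 2: α = (0.61 + 0.1×2.2)×10⁻⁴ = 0.83×10⁻⁴ K⁻¹
0–260 m: 0.81 × 2.71×10⁻⁴ × 260 = 0.0570726 m
260–820 m: 560 × 0.48 × 0.83×10⁻⁴ = 0.0223104 m
Δh = 0.0570726 + 0.0223104 = 0.079383 m ≈ 79 mm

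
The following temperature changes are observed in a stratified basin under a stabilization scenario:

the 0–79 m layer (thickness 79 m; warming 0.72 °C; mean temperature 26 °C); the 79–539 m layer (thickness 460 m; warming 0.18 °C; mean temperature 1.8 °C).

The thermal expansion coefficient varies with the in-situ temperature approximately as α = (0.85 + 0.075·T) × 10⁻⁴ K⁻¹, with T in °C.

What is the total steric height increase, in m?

Layer 1: α = (0.85 + 0.075×26)×10⁻⁴ = 2.8×10⁻⁴ K⁻¹
Layer 2: α = (0.85 + 0.075×1.8)×10⁻⁴ = 0.985×10⁻⁴ K⁻¹
Layer 1: 0.72 × 79 × 2.8×10⁻⁴ = 0.0159264 m
79–539 m: 460 × 0.985×10⁻⁴ × 0.18 = 0.0081558 m
Δh = 0.0159264 + 0.0081558 = 0.0240822 m

Δh = 0.0241 m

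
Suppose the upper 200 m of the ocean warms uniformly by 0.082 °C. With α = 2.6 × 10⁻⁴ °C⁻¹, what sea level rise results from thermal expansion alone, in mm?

Δh = αΔT·H = 2.6×10⁻⁴ × 0.082 × 200 = 0.004264 m

4.3 mm of thermosteric rise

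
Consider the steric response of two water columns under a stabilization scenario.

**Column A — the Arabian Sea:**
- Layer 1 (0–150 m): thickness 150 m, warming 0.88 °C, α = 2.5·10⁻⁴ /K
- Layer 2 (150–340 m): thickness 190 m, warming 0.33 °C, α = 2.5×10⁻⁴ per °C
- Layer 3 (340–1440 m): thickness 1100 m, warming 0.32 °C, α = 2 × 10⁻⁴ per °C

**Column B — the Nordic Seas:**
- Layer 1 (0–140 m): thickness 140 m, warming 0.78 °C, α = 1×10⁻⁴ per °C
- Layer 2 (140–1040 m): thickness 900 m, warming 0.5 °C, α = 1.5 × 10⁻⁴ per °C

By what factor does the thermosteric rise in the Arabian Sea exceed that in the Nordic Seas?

A 0–150 m: 2.5×10⁻⁴ × 0.88 × 150 = 0.03300 m
A Layer 2: 190 × 0.33 × 2.5×10⁻⁴ = 0.015675 m
A 340–1440 m: 2×10⁻⁴ × 1100 × 0.32 = 0.07040 m
A total: 0.119075 m
B 0–140 m: 1×10⁻⁴ × 140 × 0.78 = 0.01092 m
B 140–1040 m: 900 × 0.5 × 1.5×10⁻⁴ = 0.06750 m
B total: 0.07842 m
Ratio: 0.119075 / 0.07842 ≈ 1.518

a factor of 1.5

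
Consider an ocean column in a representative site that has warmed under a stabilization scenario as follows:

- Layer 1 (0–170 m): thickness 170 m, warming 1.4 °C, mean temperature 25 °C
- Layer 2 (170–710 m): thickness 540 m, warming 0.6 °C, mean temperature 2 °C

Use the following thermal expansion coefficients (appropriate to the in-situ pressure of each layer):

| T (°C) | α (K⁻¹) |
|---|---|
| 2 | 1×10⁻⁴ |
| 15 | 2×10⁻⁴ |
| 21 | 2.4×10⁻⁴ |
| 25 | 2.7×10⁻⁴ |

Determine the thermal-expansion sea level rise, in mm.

Layer 1 at 25 °C → α = 2.7×10⁻⁴ K⁻¹
Layer 2 at 2 °C → α = 1×10⁻⁴ K⁻¹
0–170 m: 2.7×10⁻⁴ × 1.4 × 170 = 0.06426 m
Layer 2: 540 × 1×10⁻⁴ × 0.6 = 0.03240 m
Δh = 0.06426 + 0.03240 = 0.09666 m

96.7 mm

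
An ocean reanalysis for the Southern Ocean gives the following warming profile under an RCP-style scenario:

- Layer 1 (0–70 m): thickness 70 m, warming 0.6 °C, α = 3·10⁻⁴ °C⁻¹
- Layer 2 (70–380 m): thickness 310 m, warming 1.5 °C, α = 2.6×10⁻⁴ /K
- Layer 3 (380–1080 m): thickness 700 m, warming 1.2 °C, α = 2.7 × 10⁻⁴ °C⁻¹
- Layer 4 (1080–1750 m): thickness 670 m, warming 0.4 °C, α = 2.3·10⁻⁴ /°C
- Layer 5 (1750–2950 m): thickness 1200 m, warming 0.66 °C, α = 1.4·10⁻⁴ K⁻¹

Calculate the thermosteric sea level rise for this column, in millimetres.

about 530 mm

0.6 × 3×10⁻⁴ × 70 = 0.01260 m
70–380 m: 310 × 1.5 × 2.6×10⁻⁴ = 0.12090 m
700 × 2.7×10⁻⁴ × 1.2 = 0.22680 m
1080–1750 m: 0.4 × 2.3×10⁻⁴ × 670 = 0.06164 m
Layer 5: 1200 × 0.66 × 1.4×10⁻⁴ = 0.11088 m
Δh = 0.01260 + 0.12090 + 0.22680 + 0.06164 + 0.11088 = 0.53282 m ≈ 530 mm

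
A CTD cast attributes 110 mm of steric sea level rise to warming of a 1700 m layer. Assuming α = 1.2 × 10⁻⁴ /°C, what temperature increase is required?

about 0.539 °C

ΔT = Δh/(αH) = 0.11 / (1.2×10⁻⁴ × 1700) ≈ 0.5392 °C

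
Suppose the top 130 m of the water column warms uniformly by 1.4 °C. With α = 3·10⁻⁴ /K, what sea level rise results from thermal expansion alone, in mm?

Δh ≈ 54.6 mm

Δh = αΔT·H = 3×10⁻⁴ × 1.4 × 130 = 0.05460 m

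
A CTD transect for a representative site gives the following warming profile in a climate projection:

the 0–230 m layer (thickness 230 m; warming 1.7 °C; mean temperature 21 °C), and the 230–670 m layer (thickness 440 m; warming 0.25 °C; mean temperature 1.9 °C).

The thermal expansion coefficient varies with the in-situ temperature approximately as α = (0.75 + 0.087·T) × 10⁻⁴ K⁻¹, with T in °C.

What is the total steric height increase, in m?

Δh = 0.11 m

Layer 1: α = (0.75 + 0.087×21)×10⁻⁴ = 2.577×10⁻⁴ K⁻¹
Layer 2: α = (0.75 + 0.087×1.9)×10⁻⁴ = 0.9153×10⁻⁴ K⁻¹
Layer 1: 230 × 2.577×10⁻⁴ × 1.7 = 0.1007607 m
230–670 m: 440 × 0.25 × 0.9153×10⁻⁴ = 0.0100683 m
Δh = 0.1007607 + 0.0100683 = 0.110829 m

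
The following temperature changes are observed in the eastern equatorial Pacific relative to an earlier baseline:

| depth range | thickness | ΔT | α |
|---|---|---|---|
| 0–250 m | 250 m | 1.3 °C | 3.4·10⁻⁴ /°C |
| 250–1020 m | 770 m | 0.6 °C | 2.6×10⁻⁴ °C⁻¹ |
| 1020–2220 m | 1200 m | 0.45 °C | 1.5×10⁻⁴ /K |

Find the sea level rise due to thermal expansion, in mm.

0–250 m: 3.4×10⁻⁴ × 250 × 1.3 = 0.11050 m
250–1020 m: 770 × 0.6 × 2.6×10⁻⁴ = 0.12012 m
Layer 3: 1200 × 0.45 × 1.5×10⁻⁴ = 0.08100 m
Δh = 0.11050 + 0.12012 + 0.08100 = 0.31162 m ≈ 310 mm

310 mm of thermosteric rise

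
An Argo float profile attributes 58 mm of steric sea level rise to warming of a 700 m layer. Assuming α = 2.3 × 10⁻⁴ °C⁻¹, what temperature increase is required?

ΔT = Δh/(αH) = 0.058 / (2.3×10⁻⁴ × 700) ≈ 0.3602 °C

ΔT ≈ 0.36 °C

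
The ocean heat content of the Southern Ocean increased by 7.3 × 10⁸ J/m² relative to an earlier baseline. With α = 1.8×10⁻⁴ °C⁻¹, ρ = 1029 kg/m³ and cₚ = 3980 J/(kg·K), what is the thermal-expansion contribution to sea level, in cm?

Δh = αQ/(ρcₚ) = 1.8×10⁻⁴ × 7.3×10⁸ / (1029 × 3980) ≈ 0.032085 m

3.21 cm of thermosteric rise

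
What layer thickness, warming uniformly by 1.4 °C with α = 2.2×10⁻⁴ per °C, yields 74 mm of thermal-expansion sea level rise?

H = Δh/(αΔT) = 0.074 / (2.2×10⁻⁴ × 1.4) ≈ 240.3 m

about 240 m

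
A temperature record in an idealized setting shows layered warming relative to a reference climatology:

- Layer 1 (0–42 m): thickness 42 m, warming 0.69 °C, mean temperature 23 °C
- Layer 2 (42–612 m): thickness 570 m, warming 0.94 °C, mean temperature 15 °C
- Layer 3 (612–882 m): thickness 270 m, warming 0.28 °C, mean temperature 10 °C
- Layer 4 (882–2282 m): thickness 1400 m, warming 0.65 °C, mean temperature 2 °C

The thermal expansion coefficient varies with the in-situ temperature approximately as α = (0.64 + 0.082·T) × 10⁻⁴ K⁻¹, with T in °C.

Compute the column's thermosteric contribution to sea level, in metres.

Δh = 0.192 m

Layer 1: α = (0.64 + 0.082×23)×10⁻⁴ = 2.526×10⁻⁴ K⁻¹
Layer 2: α = (0.64 + 0.082×15)×10⁻⁴ = 1.87×10⁻⁴ K⁻¹
Layer 3: α = (0.64 + 0.082×10)×10⁻⁴ = 1.46×10⁻⁴ K⁻¹
Layer 4: α = (0.64 + 0.082×2)×10⁻⁴ = 0.804×10⁻⁴ K⁻¹
42 × 0.69 × 2.526×10⁻⁴ = 0.007320348 m
1.87×10⁻⁴ × 0.94 × 570 = 0.1001946 m
612–882 m: 1.46×10⁻⁴ × 270 × 0.28 = 0.0110376 m
0.65 × 0.804×10⁻⁴ × 1400 = 0.073164 m
Δh = 0.007320348 + 0.1001946 + 0.0110376 + 0.073164 = 0.191716548 m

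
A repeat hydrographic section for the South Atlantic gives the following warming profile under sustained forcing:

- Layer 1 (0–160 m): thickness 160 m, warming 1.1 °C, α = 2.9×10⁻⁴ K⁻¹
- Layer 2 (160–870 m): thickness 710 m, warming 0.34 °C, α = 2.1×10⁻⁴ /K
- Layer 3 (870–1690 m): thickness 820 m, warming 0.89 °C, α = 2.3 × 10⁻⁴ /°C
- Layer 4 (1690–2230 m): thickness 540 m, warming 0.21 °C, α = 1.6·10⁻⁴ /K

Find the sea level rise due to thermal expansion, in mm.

Δh = 288 mm

0–160 m: 2.9×10⁻⁴ × 1.1 × 160 = 0.05104 m
Layer 2: 0.34 × 710 × 2.1×10⁻⁴ = 0.050694 m
870–1690 m: 820 × 2.3×10⁻⁴ × 0.89 = 0.167854 m
Layer 4: 540 × 1.6×10⁻⁴ × 0.21 = 0.018144 m
Δh = 0.05104 + 0.050694 + 0.167854 + 0.018144 = 0.287732 m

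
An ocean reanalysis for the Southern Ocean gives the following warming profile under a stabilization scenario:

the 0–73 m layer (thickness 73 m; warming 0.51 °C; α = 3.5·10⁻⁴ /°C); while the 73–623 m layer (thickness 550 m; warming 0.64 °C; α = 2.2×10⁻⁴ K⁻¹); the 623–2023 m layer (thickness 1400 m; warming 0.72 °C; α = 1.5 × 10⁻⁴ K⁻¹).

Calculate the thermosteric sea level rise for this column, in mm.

242 mm

Layer 1: 0.51 × 3.5×10⁻⁴ × 73 = 0.0130305 m
Layer 2: 0.64 × 2.2×10⁻⁴ × 550 = 0.07744 m
623–2023 m: 0.72 × 1.5×10⁻⁴ × 1400 = 0.15120 m
Δh = 0.0130305 + 0.07744 + 0.15120 = 0.2416705 m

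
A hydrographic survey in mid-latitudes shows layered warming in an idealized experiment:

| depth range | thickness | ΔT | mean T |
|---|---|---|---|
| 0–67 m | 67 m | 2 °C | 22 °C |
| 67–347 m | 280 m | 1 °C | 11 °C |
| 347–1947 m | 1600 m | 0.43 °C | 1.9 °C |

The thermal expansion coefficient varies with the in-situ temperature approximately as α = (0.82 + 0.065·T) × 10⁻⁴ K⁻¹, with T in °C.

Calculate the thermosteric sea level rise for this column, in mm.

Δh ≈ 140 mm

Layer 1: α = (0.82 + 0.065×22)×10⁻⁴ = 2.25×10⁻⁴ K⁻¹
Layer 2: α = (0.82 + 0.065×11)×10⁻⁴ = 1.535×10⁻⁴ K⁻¹
Layer 3: α = (0.82 + 0.065×1.9)×10⁻⁴ = 0.9435×10⁻⁴ K⁻¹
0–67 m: 67 × 2 × 2.25×10⁻⁴ = 0.03015 m
67–347 m: 280 × 1 × 1.535×10⁻⁴ = 0.04298 m
Layer 3: 1600 × 0.9435×10⁻⁴ × 0.43 = 0.0649128 m
Δh = 0.03015 + 0.04298 + 0.0649128 = 0.1380428 m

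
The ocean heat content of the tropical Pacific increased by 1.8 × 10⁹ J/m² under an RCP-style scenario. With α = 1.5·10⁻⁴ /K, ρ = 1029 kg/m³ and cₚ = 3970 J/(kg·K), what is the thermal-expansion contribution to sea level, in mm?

about 66 mm

Δh = αQ/(ρcₚ) = 1.5×10⁻⁴ × 1.8×10⁹ / (1029 × 3970) ≈ 0.066093 m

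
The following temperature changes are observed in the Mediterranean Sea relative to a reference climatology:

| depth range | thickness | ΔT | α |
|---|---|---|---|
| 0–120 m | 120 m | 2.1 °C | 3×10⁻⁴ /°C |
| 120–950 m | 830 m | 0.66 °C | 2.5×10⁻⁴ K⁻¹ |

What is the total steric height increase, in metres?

0–120 m: 2.1 × 120 × 3×10⁻⁴ = 0.07560 m
120–950 m: 2.5×10⁻⁴ × 830 × 0.66 = 0.13695 m
Δh = 0.07560 + 0.13695 = 0.21255 m

0.21 m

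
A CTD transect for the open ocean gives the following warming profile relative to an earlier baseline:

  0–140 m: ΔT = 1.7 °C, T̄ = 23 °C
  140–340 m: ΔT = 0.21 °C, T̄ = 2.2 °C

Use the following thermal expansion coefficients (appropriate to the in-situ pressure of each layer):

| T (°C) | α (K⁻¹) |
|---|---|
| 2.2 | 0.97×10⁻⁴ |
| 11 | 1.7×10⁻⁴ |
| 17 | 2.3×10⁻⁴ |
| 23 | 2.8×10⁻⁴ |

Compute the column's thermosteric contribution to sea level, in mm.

Layer 1 at 23 °C → α = 2.8×10⁻⁴ K⁻¹
Layer 2 at 2.2 °C → α = 0.97×10⁻⁴ K⁻¹
Layer 1: 140 × 1.7 × 2.8×10⁻⁴ = 0.06664 m
200 × 0.21 × 0.97×10⁻⁴ = 0.004074 m
Δh = 0.06664 + 0.004074 = 0.070714 m ≈ 70.7 mm

70.7 mm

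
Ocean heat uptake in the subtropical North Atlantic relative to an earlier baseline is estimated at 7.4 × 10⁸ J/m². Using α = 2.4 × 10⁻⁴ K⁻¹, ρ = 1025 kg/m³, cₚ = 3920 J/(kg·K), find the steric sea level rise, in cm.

about 4.4 cm

Δh = αQ/(ρcₚ) = 2.4×10⁻⁴ × 7.4×10⁸ / (1025 × 3920) ≈ 0.044201 m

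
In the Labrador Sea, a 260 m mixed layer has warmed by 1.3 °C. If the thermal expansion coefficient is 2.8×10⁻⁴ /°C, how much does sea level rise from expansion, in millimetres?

Δh = 94.6 mm

Δh = αΔT·H = 2.8×10⁻⁴ × 1.3 × 260 = 0.09464 m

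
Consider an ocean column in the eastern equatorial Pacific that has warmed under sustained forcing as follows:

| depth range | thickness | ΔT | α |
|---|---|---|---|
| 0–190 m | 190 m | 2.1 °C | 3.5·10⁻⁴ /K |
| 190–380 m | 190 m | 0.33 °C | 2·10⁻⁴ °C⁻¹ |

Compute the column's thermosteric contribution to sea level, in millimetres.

152 mm of thermosteric rise

0–190 m: 190 × 2.1 × 3.5×10⁻⁴ = 0.13965 m
Layer 2: 2×10⁻⁴ × 190 × 0.33 = 0.01254 m
Δh = 0.13965 + 0.01254 = 0.15219 m ≈ 152 mm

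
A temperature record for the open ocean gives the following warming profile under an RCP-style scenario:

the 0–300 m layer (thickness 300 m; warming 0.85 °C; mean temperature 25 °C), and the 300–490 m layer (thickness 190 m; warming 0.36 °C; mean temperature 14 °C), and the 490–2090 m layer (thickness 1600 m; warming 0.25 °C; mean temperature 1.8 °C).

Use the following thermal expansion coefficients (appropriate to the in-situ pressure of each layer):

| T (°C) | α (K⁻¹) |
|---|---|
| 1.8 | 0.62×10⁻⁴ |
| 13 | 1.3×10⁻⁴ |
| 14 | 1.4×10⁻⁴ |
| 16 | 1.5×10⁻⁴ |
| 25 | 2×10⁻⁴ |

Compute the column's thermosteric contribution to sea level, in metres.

0.0854 m of thermosteric rise

Layer 1 at 25 °C → α = 2×10⁻⁴ K⁻¹
Layer 2 at 14 °C → α = 1.4×10⁻⁴ K⁻¹
Layer 3 at 1.8 °C → α = 0.62×10⁻⁴ K⁻¹
Layer 1: 300 × 2×10⁻⁴ × 0.85 = 0.05100 m
Layer 2: 1.4×10⁻⁴ × 190 × 0.36 = 0.009576 m
1600 × 0.62×10⁻⁴ × 0.25 = 0.02480 m
Δh = 0.05100 + 0.009576 + 0.02480 = 0.085376 m ≈ 0.0854 m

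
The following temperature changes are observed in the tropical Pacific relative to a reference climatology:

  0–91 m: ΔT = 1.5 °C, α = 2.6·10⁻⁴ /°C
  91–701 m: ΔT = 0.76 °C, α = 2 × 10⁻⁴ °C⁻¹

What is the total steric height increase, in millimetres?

Layer 1: 91 × 1.5 × 2.6×10⁻⁴ = 0.03549 m
610 × 2×10⁻⁴ × 0.76 = 0.09272 m
Δh = 0.03549 + 0.09272 = 0.12821 m

130 mm of thermosteric rise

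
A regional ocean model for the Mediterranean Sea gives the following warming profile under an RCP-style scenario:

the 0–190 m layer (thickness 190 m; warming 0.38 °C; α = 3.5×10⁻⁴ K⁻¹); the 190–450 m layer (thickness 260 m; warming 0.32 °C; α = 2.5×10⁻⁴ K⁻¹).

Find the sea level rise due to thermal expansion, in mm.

about 46 mm

Layer 1: 190 × 0.38 × 3.5×10⁻⁴ = 0.02527 m
0.32 × 2.5×10⁻⁴ × 260 = 0.02080 m
Δh = 0.02527 + 0.02080 = 0.04607 m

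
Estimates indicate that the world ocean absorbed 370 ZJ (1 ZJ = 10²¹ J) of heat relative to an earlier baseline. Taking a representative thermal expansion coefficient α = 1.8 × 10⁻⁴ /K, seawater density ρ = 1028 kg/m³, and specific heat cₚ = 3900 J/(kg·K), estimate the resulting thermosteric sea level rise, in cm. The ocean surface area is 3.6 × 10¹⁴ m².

Δh = 4.6 cm

Per unit area: Q = 370×10²¹ / (3.6×10¹⁴) ≈ 1.028×10⁹ J/m²
Δh = αQ/(ρcₚ) = 1.8×10⁻⁴ × 1.028×10⁹ / (1028 × 3900) ≈ 0.046154 m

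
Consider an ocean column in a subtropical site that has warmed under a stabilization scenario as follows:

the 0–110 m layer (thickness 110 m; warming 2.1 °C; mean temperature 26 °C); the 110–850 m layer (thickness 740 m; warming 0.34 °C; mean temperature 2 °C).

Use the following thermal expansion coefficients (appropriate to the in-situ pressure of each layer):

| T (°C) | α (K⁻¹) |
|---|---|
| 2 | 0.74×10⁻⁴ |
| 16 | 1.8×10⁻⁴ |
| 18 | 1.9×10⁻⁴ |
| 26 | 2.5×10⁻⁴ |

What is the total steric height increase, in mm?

Layer 1 at 26 °C → α = 2.5×10⁻⁴ K⁻¹
Layer 2 at 2 °C → α = 0.74×10⁻⁴ K⁻¹
2.5×10⁻⁴ × 2.1 × 110 = 0.05775 m
Layer 2: 0.34 × 740 × 0.74×10⁻⁴ = 0.0186184 m
Δh = 0.05775 + 0.0186184 = 0.0763684 m ≈ 76 mm

76 mm of thermosteric rise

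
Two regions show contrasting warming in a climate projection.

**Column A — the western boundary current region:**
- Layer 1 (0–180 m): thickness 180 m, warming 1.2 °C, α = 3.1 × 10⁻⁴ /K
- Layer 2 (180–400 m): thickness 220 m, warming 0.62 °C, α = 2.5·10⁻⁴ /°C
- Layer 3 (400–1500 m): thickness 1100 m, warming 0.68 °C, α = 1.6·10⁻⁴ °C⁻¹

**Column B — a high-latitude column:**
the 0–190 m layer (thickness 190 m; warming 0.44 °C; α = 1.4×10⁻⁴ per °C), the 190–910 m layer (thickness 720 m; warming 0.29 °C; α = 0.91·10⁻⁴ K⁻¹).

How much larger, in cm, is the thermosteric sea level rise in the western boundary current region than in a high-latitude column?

A Layer 1: 3.1×10⁻⁴ × 180 × 1.2 = 0.06696 m
A Layer 2: 220 × 2.5×10⁻⁴ × 0.62 = 0.03410 m
A 1.6×10⁻⁴ × 0.68 × 1100 = 0.11968 m
A total: 0.22074 m
B 0–190 m: 190 × 1.4×10⁻⁴ × 0.44 = 0.011704 m
B 0.91×10⁻⁴ × 720 × 0.29 = 0.0190008 m
B total: 0.0307048 m
Difference: 0.22074 − 0.0307048 = 0.1900352 m

19.0 cm larger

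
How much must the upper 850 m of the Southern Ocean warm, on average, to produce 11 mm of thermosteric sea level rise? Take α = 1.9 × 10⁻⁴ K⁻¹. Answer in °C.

about 0.0681 °C

ΔT = Δh/(αH) = 0.011 / (1.9×10⁻⁴ × 850) ≈ 0.06811 °C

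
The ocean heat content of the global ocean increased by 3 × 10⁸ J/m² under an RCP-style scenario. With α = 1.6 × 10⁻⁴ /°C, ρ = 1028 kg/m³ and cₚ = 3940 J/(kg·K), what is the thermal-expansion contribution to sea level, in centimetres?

1.2 cm

Δh = αQ/(ρcₚ) = 1.6×10⁻⁴ × 3×10⁸ / (1028 × 3940) ≈ 0.011851 m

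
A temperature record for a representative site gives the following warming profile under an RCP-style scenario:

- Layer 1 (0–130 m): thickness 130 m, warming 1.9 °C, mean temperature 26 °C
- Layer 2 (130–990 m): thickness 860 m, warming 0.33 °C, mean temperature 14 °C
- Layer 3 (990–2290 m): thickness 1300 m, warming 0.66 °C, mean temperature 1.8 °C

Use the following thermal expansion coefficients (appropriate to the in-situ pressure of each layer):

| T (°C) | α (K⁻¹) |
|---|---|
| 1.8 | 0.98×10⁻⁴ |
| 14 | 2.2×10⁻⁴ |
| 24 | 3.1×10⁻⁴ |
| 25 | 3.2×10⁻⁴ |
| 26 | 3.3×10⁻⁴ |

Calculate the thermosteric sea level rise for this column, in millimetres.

228 mm of thermosteric rise

Layer 1 at 26 °C → α = 3.3×10⁻⁴ K⁻¹
Layer 2 at 14 °C → α = 2.2×10⁻⁴ K⁻¹
Layer 3 at 1.8 °C → α = 0.98×10⁻⁴ K⁻¹
0–130 m: 130 × 3.3×10⁻⁴ × 1.9 = 0.08151 m
860 × 2.2×10⁻⁴ × 0.33 = 0.062436 m
990–2290 m: 0.98×10⁻⁴ × 0.66 × 1300 = 0.084084 m
Δh = 0.08151 + 0.062436 + 0.084084 = 0.22803 m ≈ 228 mm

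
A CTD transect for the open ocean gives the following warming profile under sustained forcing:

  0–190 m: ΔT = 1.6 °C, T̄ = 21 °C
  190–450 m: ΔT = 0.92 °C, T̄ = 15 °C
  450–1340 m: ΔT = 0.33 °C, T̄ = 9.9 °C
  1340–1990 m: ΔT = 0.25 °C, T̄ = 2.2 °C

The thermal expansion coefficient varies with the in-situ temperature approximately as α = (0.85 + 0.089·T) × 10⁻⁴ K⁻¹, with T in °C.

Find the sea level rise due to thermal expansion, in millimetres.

Δh = 203 mm

Layer 1: α = (0.85 + 0.089×21)×10⁻⁴ = 2.719×10⁻⁴ K⁻¹
Layer 2: α = (0.85 + 0.089×15)×10⁻⁴ = 2.185×10⁻⁴ K⁻¹
Layer 3: α = (0.85 + 0.089×9.9)×10⁻⁴ = 1.7311×10⁻⁴ K⁻¹
Layer 4: α = (0.85 + 0.089×2.2)×10⁻⁴ = 1.0458×10⁻⁴ K⁻¹
190 × 1.6 × 2.719×10⁻⁴ = 0.0826576 m
260 × 0.92 × 2.185×10⁻⁴ = 0.0522652 m
450–1340 m: 890 × 0.33 × 1.7311×10⁻⁴ = 0.050842407 m
1.0458×10⁻⁴ × 0.25 × 650 = 0.01699425 m
Δh = 0.0826576 + 0.0522652 + 0.050842407 + 0.01699425 = 0.202759457 m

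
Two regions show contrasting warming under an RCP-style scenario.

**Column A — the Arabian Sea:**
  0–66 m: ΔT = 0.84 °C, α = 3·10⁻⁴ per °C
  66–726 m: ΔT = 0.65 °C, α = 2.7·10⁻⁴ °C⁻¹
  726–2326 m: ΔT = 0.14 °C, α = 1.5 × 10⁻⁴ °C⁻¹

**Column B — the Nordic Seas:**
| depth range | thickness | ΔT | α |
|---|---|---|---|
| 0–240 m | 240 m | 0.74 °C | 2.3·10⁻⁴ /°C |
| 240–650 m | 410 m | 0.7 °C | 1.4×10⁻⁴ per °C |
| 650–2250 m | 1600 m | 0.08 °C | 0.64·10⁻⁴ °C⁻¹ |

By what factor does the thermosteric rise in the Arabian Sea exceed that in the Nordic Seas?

≈ 1.86×

A 3×10⁻⁴ × 0.84 × 66 = 0.016632 m
A Layer 2: 2.7×10⁻⁴ × 0.65 × 660 = 0.11583 m
A 726–2326 m: 1.5×10⁻⁴ × 1600 × 0.14 = 0.03360 m
A total: 0.166062 m
B 2.3×10⁻⁴ × 0.74 × 240 = 0.040848 m
B 240–650 m: 410 × 1.4×10⁻⁴ × 0.7 = 0.04018 m
B Layer 3: 0.08 × 0.64×10⁻⁴ × 1600 = 0.008192 m
B total: 0.08922 m
Ratio: 0.166062 / 0.08922 ≈ 1.861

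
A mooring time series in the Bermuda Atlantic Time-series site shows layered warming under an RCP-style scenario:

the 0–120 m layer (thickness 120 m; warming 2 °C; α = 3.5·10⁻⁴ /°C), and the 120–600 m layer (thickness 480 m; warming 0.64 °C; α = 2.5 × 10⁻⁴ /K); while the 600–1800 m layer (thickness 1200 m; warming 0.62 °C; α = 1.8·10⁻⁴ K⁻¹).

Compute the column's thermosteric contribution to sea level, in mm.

290 mm

Layer 1: 3.5×10⁻⁴ × 2 × 120 = 0.08400 m
120–600 m: 480 × 0.64 × 2.5×10⁻⁴ = 0.07680 m
Layer 3: 1200 × 1.8×10⁻⁴ × 0.62 = 0.13392 m
Δh = 0.08400 + 0.07680 + 0.13392 = 0.29472 m ≈ 290 mm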